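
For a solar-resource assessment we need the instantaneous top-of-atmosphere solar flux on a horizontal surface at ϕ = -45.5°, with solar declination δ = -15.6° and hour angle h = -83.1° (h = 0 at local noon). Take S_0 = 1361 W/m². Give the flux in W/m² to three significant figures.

371 W/m²

cos θ_z = sin ϕ sin δ + cos ϕ cos δ cos h = 0.191807 + 0.081103 = 0.272910.
Flux = S_0 · cos θ_z = 1361 × 0.272910 = 371.4 W/m².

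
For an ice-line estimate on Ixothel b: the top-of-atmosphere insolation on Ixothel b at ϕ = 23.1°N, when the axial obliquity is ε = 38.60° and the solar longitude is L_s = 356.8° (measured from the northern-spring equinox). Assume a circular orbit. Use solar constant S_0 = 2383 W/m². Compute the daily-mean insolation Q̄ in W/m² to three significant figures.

Solar declination: sin δ = sin ε · sin L_s = sin 38.60° × sin 356.8° = -0.03483, so δ = -1.996°.
cos h₀ = −tan(+23.1°) tan(-1.996°) = 0.0149, h₀ = 1.5559 rad.
Bracket: h₀ sin ϕ sin δ + cos ϕ cos δ sin h₀ = 1.5559×0.39234×-0.03483 + 0.91982×0.99939×0.99989 = -0.021262 + 0.919158 = 0.897896.
Q̄ = (S_0/π) × [bracket] = (2383/π) × 0.897896 = 681.1 W/m².

Q̄ ≈ 681 W/m²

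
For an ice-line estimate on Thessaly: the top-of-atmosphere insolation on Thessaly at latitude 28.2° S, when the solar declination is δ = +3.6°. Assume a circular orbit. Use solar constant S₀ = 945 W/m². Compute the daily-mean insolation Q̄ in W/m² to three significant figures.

cos H₀ = −tan(-28.2°) tan(+3.600°) = 0.0337, H₀ = 1.5371 rad.
Bracket: H₀ sin φ sin δ + cos φ cos δ sin H₀ = 1.5371×-0.47255×0.06279 + 0.88130×0.99803×0.99943 = -0.045608 + 0.879062 = 0.833454.
Q̄ = (S₀/π) × [bracket] = (945/π) × 0.833454 = 250.7 W/m².

Q̄ ≈ 251 W/m²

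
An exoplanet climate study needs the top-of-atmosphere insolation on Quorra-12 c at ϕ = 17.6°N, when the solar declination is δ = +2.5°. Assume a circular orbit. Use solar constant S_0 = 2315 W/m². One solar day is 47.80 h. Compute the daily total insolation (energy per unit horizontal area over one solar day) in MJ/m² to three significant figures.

123 MJ/m²

cos h₀ = −tan(+17.6°) tan(+2.500°) = -0.0139, h₀ = 1.5846 rad.
Bracket: h₀ sin ϕ sin δ + cos ϕ cos δ sin h₀ = 1.5846×0.30237×0.04362 + 0.95319×0.99905×0.99990 = 0.020900 + 0.952189 = 0.973089.
Q̄ = (S_0/π) × [bracket] = (2315/π) × 0.973089 = 717.06 W/m².
Daily total = Q̄ × 47.80 h × 3600 s/h = 717.06 × 47.80 × 3600 / 10⁶ = 123.4 MJ/m².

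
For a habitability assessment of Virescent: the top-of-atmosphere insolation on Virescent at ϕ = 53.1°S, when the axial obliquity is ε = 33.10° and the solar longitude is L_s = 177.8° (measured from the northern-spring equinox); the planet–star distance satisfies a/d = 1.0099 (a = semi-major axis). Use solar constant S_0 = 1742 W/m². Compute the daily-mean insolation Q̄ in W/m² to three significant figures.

Q̄ ≈ 325 W/m²

Solar declination: sin δ = sin ε · sin L_s = sin 33.10° × sin 177.8° = 0.02096, so δ = +1.201°.
cos h₀ = −tan(-53.1°) tan(+1.201°) = 0.0279, h₀ = 1.5429 rad.
Bracket: h₀ sin ϕ sin δ + cos ϕ cos δ sin h₀ = 1.5429×-0.79968×0.02096 + 0.60042×0.99978×0.99961 = -0.025861 + 0.600054 = 0.574193.
Inverse-square distance factor (a/d)² = 1.0099² = 1.019898.
Q̄ = (S_0/π) × 1.019898 × [bracket] = (1742/π) × 1.019898 × 0.574193 = 324.7 W/m².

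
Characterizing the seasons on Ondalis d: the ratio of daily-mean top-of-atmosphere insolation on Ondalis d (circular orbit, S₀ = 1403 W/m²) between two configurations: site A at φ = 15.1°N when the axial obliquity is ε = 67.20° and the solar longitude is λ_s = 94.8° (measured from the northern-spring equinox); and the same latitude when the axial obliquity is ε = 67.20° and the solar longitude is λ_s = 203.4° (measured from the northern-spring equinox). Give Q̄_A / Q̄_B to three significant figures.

— Configuration A (φ=+15.1°):
Solar declination: sin δ = sin ε · sin λ_s = sin 67.20° × sin 94.8° = 0.91863, so δ = +66.727°.
cos H₀ = −tan(+15.1°) tan(+66.727°) = -0.6273, H₀ = 2.2489 rad.
Bracket: H₀ sin φ sin δ + cos φ cos δ sin H₀ = 2.2489×0.26050×0.91863 + 0.96547×0.39512×0.77876 = 0.538169 + 0.297079 = 0.835248.
Q̄ = (S₀/π) × [bracket] = (1403/π) × 0.835248 = 373.01 W/m².
— Configuration B (φ=+15.1°):
Solar declination: sin δ = sin ε · sin λ_s = sin 67.20° × sin 203.4° = -0.36612, so δ = -21.476°.
cos H₀ = −tan(+15.1°) tan(-21.476°) = 0.1062, H₀ = 1.4644 rad.
Bracket: H₀ sin φ sin δ + cos φ cos δ sin H₀ = 1.4644×0.26050×-0.36612 + 0.96547×0.93057×0.99435 = -0.139666 + 0.893361 = 0.753695.
Q̄ = (S₀/π) × [bracket] = (1403/π) × 0.753695 = 336.59 W/m².
Ratio Q̄_A / Q̄_B = 373.01 / 336.59 = 1.108.

Q̄_A / Q̄_B ≈ 1.11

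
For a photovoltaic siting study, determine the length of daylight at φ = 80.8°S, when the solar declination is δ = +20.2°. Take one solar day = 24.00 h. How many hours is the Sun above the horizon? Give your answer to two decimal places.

cos H₀ = −tan φ · tan δ = 2.2717 ≥ 1, so the Sun never rises (polar night) and H₀ = 0.
Daylight = 2H₀/(2π) × 24.00 h = (0.0000/π) × 24.00 = 0.00 h.

0.00 h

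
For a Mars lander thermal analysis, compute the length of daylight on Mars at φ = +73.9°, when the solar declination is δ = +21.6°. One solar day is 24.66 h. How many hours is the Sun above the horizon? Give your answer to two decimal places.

Sunrise equation: cos H₀ = −tan φ · tan δ = -1.3717 ≤ −1, so the Sun never sets (polar day) and H₀ = π.
Daylight = 2H₀/(2π) × 24.66 h = (3.1416/π) × 24.66 = 24.66 h.

24.66 h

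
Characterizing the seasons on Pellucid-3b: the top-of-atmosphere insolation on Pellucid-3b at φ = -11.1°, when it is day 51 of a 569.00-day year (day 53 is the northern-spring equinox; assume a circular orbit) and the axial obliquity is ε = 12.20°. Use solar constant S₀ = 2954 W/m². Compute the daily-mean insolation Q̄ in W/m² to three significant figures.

Q̄ ≈ 924 W/m²

Solar longitude: λ_s = 360° × (51 − 53)/569.00 = -1.265°, i.e. -1.265° + 360° = 358.735°.
sin δ = sin 12.20° × sin 358.735° = -0.00467, so δ = -0.267°.
cos H₀ = −tan(-11.1°) tan(-0.267°) = -0.0009, H₀ = 1.5717 rad.
Bracket: H₀ sin φ sin δ + cos φ cos δ sin H₀ = 1.5717×-0.19252×-0.00467 + 0.98129×0.99999×1.00000 = 0.001413 + 0.981280 = 0.982693.
Q̄ = (S₀/π) × [bracket] = (2954/π) × 0.982693 = 924.0 W/m².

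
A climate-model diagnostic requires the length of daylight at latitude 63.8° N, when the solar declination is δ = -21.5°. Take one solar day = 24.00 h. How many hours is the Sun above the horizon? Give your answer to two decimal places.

cos h₀ = −tan ϕ · tan δ = −tan(+63.8°) × tan(-21.500°) = 0.8005, so h₀ = 0.6426 rad = 36.82°.
Daylight = 2h₀/(2π) × 24.00 h = (0.6426/π) × 24.00 = 4.91 h.

4.91 h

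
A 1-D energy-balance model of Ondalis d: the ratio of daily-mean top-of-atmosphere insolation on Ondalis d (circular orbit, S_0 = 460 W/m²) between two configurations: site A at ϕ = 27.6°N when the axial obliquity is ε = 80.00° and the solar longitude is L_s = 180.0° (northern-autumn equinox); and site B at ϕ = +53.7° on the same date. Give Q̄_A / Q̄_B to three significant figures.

— Configuration A (ϕ=+27.6°):
Solar declination: sin δ = sin ε · sin L_s = sin 80.00° × sin 180.0° = 0.00000, so δ = +0.000°.
cos h₀ = −tan(+27.6°) tan(+0.000°) = -0.0000, h₀ = 1.5708 rad.
Bracket: h₀ sin ϕ sin δ + cos ϕ cos δ sin h₀ = 1.5708×0.46330×0.00000 + 0.88620×1.00000×1.00000 = 0.000000 + 0.886200 = 0.886200.
Q̄ = (S_0/π) × [bracket] = (460/π) × 0.886200 = 129.76 W/m².
— Configuration B (ϕ=+53.7°):
cos h₀ = −tan(+53.7°) tan(+0.000°) = -0.0000, h₀ = 1.5708 rad.
Bracket: h₀ sin ϕ sin δ + cos ϕ cos δ sin h₀ = 1.5708×0.80593×0.00000 + 0.59201×1.00000×1.00000 = 0.000000 + 0.592010 = 0.592010.
Q̄ = (S_0/π) × [bracket] = (460/π) × 0.592010 = 86.684 W/m².
Ratio Q̄_A / Q̄_B = 129.76 / 86.684 = 1.497.

Q̄_A / Q̄_B ≈ 1.50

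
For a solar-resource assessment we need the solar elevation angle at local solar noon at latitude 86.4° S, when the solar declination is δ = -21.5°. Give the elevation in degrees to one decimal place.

At local noon the hour angle is zero, so the zenith angle equals |ϕ − δ| = |-86.4° − (-21.500°)| = 64.900°.
Elevation = 90° − 64.900° = 25.1°.

25.1°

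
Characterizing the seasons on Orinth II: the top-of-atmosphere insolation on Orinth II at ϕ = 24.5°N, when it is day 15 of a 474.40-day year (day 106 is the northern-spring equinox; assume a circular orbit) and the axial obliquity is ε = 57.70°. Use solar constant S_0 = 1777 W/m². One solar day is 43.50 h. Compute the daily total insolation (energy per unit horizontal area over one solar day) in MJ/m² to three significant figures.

Solar longitude: L_s = 360° × (15 − 106)/474.40 = -69.056°, i.e. -69.056° + 360° = 290.944°.
sin δ = sin 57.70° × sin 290.944° = -0.78941, so δ = -52.131°.
cos h₀ = −tan(+24.5°) tan(-52.131°) = 0.5861, h₀ = 0.9446 rad.
Bracket: h₀ sin ϕ sin δ + cos ϕ cos δ sin h₀ = 0.9446×0.41469×-0.78941 + 0.90996×0.61386×0.81027 = -0.309225 + 0.452607 = 0.143382.
Q̄ = (S_0/π) × [bracket] = (1777/π) × 0.143382 = 81.102 W/m².
Daily total = Q̄ × 43.50 h × 3600 s/h = 81.102 × 43.50 × 3600 / 10⁶ = 12.70 MJ/m².

12.7 MJ/m²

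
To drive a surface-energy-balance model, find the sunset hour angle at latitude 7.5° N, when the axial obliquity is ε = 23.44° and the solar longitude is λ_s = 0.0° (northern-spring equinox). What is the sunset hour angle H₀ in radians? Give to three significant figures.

Solar declination: sin δ = sin ε · sin λ_s = sin 23.44° × sin 0.0° = 0.00000, so δ = +0.000°.
cos H₀ = −tan φ · tan δ = −tan(+7.5°) × tan(+0.000°) = -0.0000, so H₀ = 1.5708 rad = 90.00°.

H₀ = 1.57 rad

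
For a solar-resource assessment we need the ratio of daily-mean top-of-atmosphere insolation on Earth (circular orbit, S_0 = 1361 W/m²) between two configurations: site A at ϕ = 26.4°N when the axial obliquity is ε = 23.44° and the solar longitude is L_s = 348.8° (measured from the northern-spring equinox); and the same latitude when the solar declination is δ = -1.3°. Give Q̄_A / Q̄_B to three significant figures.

Q̄_A / Q̄_B ≈ 0.955

— Configuration A (ϕ=+26.4°):
Solar declination: sin δ = sin ε · sin L_s = sin 23.44° × sin 348.8° = -0.07726, so δ = -4.431°.
cos h₀ = −tan(+26.4°) tan(-4.431°) = 0.0385, h₀ = 1.5323 rad.
Bracket: h₀ sin ϕ sin δ + cos ϕ cos δ sin h₀ = 1.5323×0.44464×-0.07726 + 0.89571×0.99701×0.99926 = -0.052639 + 0.892371 = 0.839732.
Q̄ = (S_0/π) × [bracket] = (1361/π) × 0.839732 = 363.79 W/m².
— Configuration B (ϕ=+26.4°):
cos h₀ = −tan(+26.4°) tan(-1.300°) = 0.0113, h₀ = 1.5595 rad.
Bracket: h₀ sin ϕ sin δ + cos ϕ cos δ sin h₀ = 1.5595×0.44464×-0.02269 + 0.89571×0.99974×0.99994 = -0.015734 + 0.895423 = 0.879689.
Q̄ = (S_0/π) × [bracket] = (1361/π) × 0.879689 = 381.10 W/m².
Ratio Q̄_A / Q̄_B = 363.79 / 381.10 = 0.9546.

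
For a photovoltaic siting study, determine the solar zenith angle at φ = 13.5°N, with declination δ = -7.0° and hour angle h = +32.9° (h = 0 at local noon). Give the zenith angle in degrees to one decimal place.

θ_z = 38.6°

cos θ_z = sin φ sin δ + cos φ cos δ cos h = -0.028450 + 0.810336 = 0.781886.
θ_z = arccos(0.781886) = 38.6°.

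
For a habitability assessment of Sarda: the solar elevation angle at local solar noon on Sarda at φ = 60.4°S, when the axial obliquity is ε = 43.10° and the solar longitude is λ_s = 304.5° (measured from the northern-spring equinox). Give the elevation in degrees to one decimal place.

Solar declination: sin δ = sin ε · sin λ_s = sin 43.10° × sin 304.5° = -0.56310, so δ = -34.271°.
At local noon the hour angle is zero, so the zenith angle equals |φ − δ| = |-60.4° − (-34.271°)| = 26.129°.
Elevation = 90° − 26.129° = 63.9°.

63.9°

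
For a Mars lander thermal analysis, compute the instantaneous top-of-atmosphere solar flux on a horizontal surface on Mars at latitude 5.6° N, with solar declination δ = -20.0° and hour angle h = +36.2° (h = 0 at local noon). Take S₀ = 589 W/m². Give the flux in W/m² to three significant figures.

425 W/m²

cos θ_z = sin φ sin δ + cos φ cos δ cos h = -0.033375 + 0.754676 = 0.721301.
Flux = S₀ · cos θ_z = 589 × 0.721301 = 424.8 W/m².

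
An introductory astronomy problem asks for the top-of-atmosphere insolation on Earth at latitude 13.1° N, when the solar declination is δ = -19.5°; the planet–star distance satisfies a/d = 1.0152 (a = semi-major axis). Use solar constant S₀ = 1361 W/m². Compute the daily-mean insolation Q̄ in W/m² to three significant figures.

cos H₀ = −tan(+13.1°) tan(-19.500°) = 0.0824, H₀ = 1.4883 rad.
Bracket: H₀ sin φ sin δ + cos φ cos δ sin H₀ = 1.4883×0.22665×-0.33381 + 0.97398×0.94264×0.99660 = -0.112602 + 0.914991 = 0.802389.
Inverse-square distance factor (a/d)² = 1.0152² = 1.030631.
Q̄ = (S₀/π) × 1.030631 × [bracket] = (1361/π) × 1.030631 × 0.802389 = 358.3 W/m².

Q̄ ≈ 358 W/m²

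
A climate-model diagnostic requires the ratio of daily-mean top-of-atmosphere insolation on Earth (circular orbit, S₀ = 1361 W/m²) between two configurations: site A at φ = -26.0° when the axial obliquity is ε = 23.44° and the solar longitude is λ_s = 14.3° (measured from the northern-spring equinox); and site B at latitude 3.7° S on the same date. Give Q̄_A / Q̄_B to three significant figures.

Q̄_A / Q̄_B ≈ 0.842

— Configuration A (φ=-26.0°):
Solar declination: sin δ = sin ε · sin λ_s = sin 23.44° × sin 14.3° = 0.09825, so δ = +5.639°.
cos H₀ = −tan(-26.0°) tan(+5.639°) = 0.0482, H₀ = 1.5226 rad.
Bracket: H₀ sin φ sin δ + cos φ cos δ sin H₀ = 1.5226×-0.43837×0.09825 + 0.89879×0.99516×0.99884 = -0.065578 + 0.893402 = 0.827824.
Q̄ = (S₀/π) × [bracket] = (1361/π) × 0.827824 = 358.63 W/m².
— Configuration B (φ=-3.7°):
cos H₀ = −tan(-3.7°) tan(+5.639°) = 0.0064, H₀ = 1.5644 rad.
Bracket: H₀ sin φ sin δ + cos φ cos δ sin H₀ = 1.5644×-0.06453×0.09825 + 0.99792×0.99516×0.99998 = -0.009918 + 0.993070 = 0.983152.
Q̄ = (S₀/π) × [bracket] = (1361/π) × 0.983152 = 425.92 W/m².
Ratio Q̄_A / Q̄_B = 358.63 / 425.92 = 0.8420.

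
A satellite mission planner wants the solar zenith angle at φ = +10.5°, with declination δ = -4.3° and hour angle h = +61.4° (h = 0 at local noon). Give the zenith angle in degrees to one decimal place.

cos θ_z = sin φ sin δ + cos φ cos δ cos h = -0.013664 + 0.469351 = 0.455687.
θ_z = arccos(0.455687) = 62.9°.

θ_z = 62.9°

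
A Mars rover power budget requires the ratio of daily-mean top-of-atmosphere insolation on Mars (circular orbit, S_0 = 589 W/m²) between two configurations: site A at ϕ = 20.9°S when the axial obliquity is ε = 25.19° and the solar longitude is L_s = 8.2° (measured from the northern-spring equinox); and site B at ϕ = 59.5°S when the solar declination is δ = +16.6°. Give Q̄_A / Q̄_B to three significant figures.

Q̄_A / Q̄_B ≈ 5.50

— Configuration A (ϕ=-20.9°):
Solar declination: sin δ = sin ε · sin L_s = sin 25.19° × sin 8.2° = 0.06071, so δ = +3.480°.
cos h₀ = −tan(-20.9°) tan(+3.480°) = 0.0232, h₀ = 1.5476 rad.
Bracket: h₀ sin ϕ sin δ + cos ϕ cos δ sin h₀ = 1.5476×-0.35674×0.06071 + 0.93420×0.99816×0.99973 = -0.033517 + 0.932229 = 0.898712.
Q̄ = (S_0/π) × [bracket] = (589/π) × 0.898712 = 168.49 W/m².
— Configuration B (ϕ=-59.5°):
cos h₀ = −tan(-59.5°) tan(+16.600°) = 0.5061, h₀ = 1.0401 rad.
Bracket: h₀ sin ϕ sin δ + cos ϕ cos δ sin h₀ = 1.0401×-0.86163×0.28569 + 0.50754×0.95832×0.86248 = -0.256030 + 0.419498 = 0.163468.
Q̄ = (S_0/π) × [bracket] = (589/π) × 0.163468 = 30.648 W/m².
Ratio Q̄_A / Q̄_B = 168.49 / 30.648 = 5.498.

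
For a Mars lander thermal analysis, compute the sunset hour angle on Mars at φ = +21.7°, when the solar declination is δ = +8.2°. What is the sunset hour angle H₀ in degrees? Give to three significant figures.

H₀ = 93.3°

cos H₀ = −tan φ · tan δ = −tan(+21.7°) × tan(+8.200°) = -0.0573, so H₀ = 1.6282 rad = 93.29°.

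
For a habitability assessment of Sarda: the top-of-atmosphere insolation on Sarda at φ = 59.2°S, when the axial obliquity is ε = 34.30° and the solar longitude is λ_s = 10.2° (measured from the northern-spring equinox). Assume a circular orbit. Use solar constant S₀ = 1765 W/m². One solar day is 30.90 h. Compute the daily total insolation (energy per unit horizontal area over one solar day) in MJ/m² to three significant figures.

Solar declination: sin δ = sin ε · sin λ_s = sin 34.30° × sin 10.2° = 0.09979, so δ = +5.727°.
cos H₀ = −tan(-59.2°) tan(+5.727°) = 0.1682, H₀ = 1.4018 rad.
Bracket: H₀ sin φ sin δ + cos φ cos δ sin H₀ = 1.4018×-0.85896×0.09979 + 0.51204×0.99501×0.98575 = -0.120156 + 0.502225 = 0.382069.
Q̄ = (S₀/π) × [bracket] = (1765/π) × 0.382069 = 214.65 W/m².
Daily total = Q̄ × 30.90 h × 3600 s/h = 214.65 × 30.90 × 3600 / 10⁶ = 23.88 MJ/m².

23.9 MJ/m²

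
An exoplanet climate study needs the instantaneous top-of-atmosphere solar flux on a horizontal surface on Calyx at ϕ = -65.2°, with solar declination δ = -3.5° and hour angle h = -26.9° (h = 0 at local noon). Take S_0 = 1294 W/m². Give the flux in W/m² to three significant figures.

555 W/m²

cos θ_z = sin ϕ sin δ + cos ϕ cos δ cos h = 0.055418 + 0.373369 = 0.428787.
Flux = S_0 · cos θ_z = 1294 × 0.428787 = 554.9 W/m².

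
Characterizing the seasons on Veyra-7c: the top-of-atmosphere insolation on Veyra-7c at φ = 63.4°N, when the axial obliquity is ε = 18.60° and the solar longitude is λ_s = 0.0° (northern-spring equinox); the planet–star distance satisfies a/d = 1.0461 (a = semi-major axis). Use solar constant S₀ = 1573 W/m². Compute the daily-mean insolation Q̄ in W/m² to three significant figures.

Solar declination: sin δ = sin ε · sin λ_s = sin 18.60° × sin 0.0° = 0.00000, so δ = +0.000°.
cos H₀ = −tan(+63.4°) tan(+0.000°) = -0.0000, H₀ = 1.5708 rad.
Bracket: H₀ sin φ sin δ + cos φ cos δ sin H₀ = 1.5708×0.89415×0.00000 + 0.44776×1.00000×1.00000 = 0.000000 + 0.447760 = 0.447760.
Inverse-square distance factor (a/d)² = 1.0461² = 1.094325.
Q̄ = (S₀/π) × 1.094325 × [bracket] = (1573/π) × 1.094325 × 0.447760 = 245.3 W/m².

Q̄ ≈ 245 W/m²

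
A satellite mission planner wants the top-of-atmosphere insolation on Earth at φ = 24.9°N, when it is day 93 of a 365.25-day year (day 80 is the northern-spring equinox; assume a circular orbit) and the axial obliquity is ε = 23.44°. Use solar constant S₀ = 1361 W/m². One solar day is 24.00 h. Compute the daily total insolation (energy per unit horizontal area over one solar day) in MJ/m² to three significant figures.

Solar longitude: λ_s = 360° × (93 − 80)/365.25 = 12.813°.
sin δ = sin 23.44° × sin 12.813° = 0.08822, so δ = +5.061°.
cos H₀ = −tan(+24.9°) tan(+5.061°) = -0.0411, H₀ = 1.6119 rad.
Bracket: H₀ sin φ sin δ + cos φ cos δ sin H₀ = 1.6119×0.42104×0.08822 + 0.90704×0.99610×0.99915 = 0.059873 + 0.902735 = 0.962608.
Q̄ = (S₀/π) × [bracket] = (1361/π) × 0.962608 = 417.02 W/m².
Daily total = Q̄ × 24.00 h × 3600 s/h = 417.02 × 24.00 × 3600 / 10⁶ = 36.03 MJ/m².

36.0 MJ/m²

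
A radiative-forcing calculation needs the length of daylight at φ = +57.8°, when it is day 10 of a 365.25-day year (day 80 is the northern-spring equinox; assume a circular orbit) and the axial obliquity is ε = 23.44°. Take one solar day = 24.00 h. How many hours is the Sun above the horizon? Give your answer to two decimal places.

Solar longitude: λ_s = 360° × (10 − 80)/365.25 = -68.994°, i.e. -68.994° + 360° = 291.006°.
sin δ = sin 23.44° × sin 291.006° = -0.37135, so δ = -21.799°.
cos H₀ = −tan φ · tan δ = −tan(+57.8°) × tan(-21.799°) = 0.6351, so H₀ = 0.8826 rad = 50.57°.
Daylight = 2H₀/(2π) × 24.00 h = (0.8826/π) × 24.00 = 6.74 h.

6.74 h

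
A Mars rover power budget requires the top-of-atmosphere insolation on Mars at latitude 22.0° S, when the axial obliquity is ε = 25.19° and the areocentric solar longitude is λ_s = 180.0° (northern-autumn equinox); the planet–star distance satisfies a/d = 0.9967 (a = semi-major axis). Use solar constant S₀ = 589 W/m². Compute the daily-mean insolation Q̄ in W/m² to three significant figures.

sin δ = sin 25.19° × sin 180.0° = 0.00000, so δ = +0.000°.
cos H₀ = −tan(-22.0°) tan(+0.000°) = 0.0000, H₀ = 1.5708 rad.
Bracket: H₀ sin φ sin δ + cos φ cos δ sin H₀ = 1.5708×-0.37461×0.00000 + 0.92718×1.00000×1.00000 = -0.000000 + 0.927180 = 0.927180.
Inverse-square distance factor (a/d)² = 0.9967² = 0.993411.
Q̄ = (S₀/π) × 0.993411 × [bracket] = (589/π) × 0.993411 × 0.927180 = 172.7 W/m².

Q̄ ≈ 173 W/m²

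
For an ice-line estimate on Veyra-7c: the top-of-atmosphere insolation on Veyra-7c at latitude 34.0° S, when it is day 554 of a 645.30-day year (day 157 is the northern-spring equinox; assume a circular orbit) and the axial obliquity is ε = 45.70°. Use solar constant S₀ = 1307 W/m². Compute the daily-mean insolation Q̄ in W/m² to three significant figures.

Q̄ ≈ 497 W/m²

Solar longitude: λ_s = 360° × (554 − 157)/645.30 = 221.478°.
sin δ = sin 45.70° × sin 221.478° = -0.47403, so δ = -28.296°.
cos H₀ = −tan(-34.0°) tan(-28.296°) = -0.3631, H₀ = 1.9424 rad.
Bracket: H₀ sin φ sin δ + cos φ cos δ sin H₀ = 1.9424×-0.55919×-0.47403 + 0.82904×0.88051×0.93174 = 0.514877 + 0.680150 = 1.195027.
Q̄ = (S₀/π) × [bracket] = (1307/π) × 1.195027 = 497.2 W/m².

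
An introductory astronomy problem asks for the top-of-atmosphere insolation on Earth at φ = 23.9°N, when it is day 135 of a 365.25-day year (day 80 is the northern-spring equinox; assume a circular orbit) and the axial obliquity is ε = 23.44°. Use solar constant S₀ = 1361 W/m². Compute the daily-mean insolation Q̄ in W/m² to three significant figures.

Solar longitude: λ_s = 360° × (135 − 80)/365.25 = 54.209°.
sin δ = sin 23.44° × sin 54.209° = 0.32267, so δ = +18.824°.
cos H₀ = −tan(+23.9°) tan(+18.824°) = -0.1511, H₀ = 1.7224 rad.
Bracket: H₀ sin φ sin δ + cos φ cos δ sin H₀ = 1.7224×0.40514×0.32267 + 0.91425×0.94651×0.98852 = 0.225163 + 0.855413 = 1.080576.
Q̄ = (S₀/π) × [bracket] = (1361/π) × 1.080576 = 468.1 W/m².

Q̄ ≈ 468 W/m²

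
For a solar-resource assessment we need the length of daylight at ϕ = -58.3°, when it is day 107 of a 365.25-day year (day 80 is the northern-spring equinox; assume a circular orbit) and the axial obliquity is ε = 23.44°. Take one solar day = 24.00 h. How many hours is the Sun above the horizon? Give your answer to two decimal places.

9.73 h

Solar longitude: L_s = 360° × (107 − 80)/365.25 = 26.612°.
sin δ = sin 23.44° × sin 26.612° = 0.17819, so δ = +10.264°.
cos h₀ = −tan ϕ · tan δ = −tan(-58.3°) × tan(+10.264°) = 0.2932, so h₀ = 1.2732 rad = 72.95°.
Daylight = 2h₀/(2π) × 24.00 h = (1.2732/π) × 24.00 = 9.73 h.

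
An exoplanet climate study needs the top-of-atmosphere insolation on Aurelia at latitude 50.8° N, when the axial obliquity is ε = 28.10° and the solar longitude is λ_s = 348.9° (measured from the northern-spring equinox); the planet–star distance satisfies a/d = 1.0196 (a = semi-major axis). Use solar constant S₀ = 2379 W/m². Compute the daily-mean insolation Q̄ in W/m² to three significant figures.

Q̄ ≈ 412 W/m²

Solar declination: sin δ = sin ε · sin λ_s = sin 28.10° × sin 348.9° = -0.09068, so δ = -5.203°.
cos H₀ = −tan(+50.8°) tan(-5.203°) = 0.1116, H₀ = 1.4589 rad.
Bracket: H₀ sin φ sin δ + cos φ cos δ sin H₀ = 1.4589×0.77494×-0.09068 + 0.63203×0.99588×0.99375 = -0.102519 + 0.625492 = 0.522973.
Inverse-square distance factor (a/d)² = 1.0196² = 1.039584.
Q̄ = (S₀/π) × 1.039584 × [bracket] = (2379/π) × 1.039584 × 0.522973 = 411.7 W/m².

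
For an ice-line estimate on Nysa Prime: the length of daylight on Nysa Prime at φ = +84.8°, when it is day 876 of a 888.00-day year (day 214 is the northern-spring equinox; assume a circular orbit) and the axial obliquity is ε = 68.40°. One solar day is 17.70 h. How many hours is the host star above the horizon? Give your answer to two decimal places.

Solar longitude: λ_s = 360° × (876 − 214)/888.00 = 268.378°.
sin δ = sin 68.40° × sin 268.378° = -0.92940, so δ = -68.342°.
cos H₀ = −tan φ · tan δ = 27.6712 ≥ 1, so the host star never rises (polar night) and H₀ = 0.
Daylight = 2H₀/(2π) × 17.70 h = (0.0000/π) × 17.70 = 0.00 h.

0.00 h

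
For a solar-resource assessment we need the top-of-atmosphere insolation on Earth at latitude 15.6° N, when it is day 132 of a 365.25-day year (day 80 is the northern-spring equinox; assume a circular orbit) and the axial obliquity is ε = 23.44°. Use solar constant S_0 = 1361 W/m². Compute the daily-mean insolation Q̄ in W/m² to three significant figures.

Q̄ ≈ 455 W/m²

Solar longitude: L_s = 360° × (132 − 80)/365.25 = 51.253°.
sin δ = sin 23.44° × sin 51.253° = 0.31024, so δ = +18.074°.
cos h₀ = −tan(+15.6°) tan(+18.074°) = -0.0911, h₀ = 1.6620 rad.
Bracket: h₀ sin ϕ sin δ + cos ϕ cos δ sin h₀ = 1.6620×0.26892×0.31024 + 0.96316×0.95066×0.99584 = 0.138660 + 0.911829 = 1.050489.
Q̄ = (S_0/π) × [bracket] = (1361/π) × 1.050489 = 455.1 W/m².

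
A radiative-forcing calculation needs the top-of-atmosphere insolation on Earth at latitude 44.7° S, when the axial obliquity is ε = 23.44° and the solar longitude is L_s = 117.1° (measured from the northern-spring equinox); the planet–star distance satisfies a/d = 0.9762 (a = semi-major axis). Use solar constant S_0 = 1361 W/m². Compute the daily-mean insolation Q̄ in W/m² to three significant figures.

Q̄ ≈ 132 W/m²

Solar declination: sin δ = sin ε · sin L_s = sin 23.44° × sin 117.1° = 0.35412, so δ = +20.739°.
cos h₀ = −tan(-44.7°) tan(+20.739°) = 0.3747, h₀ = 1.1867 rad.
Bracket: h₀ sin ϕ sin δ + cos ϕ cos δ sin h₀ = 1.1867×-0.70339×0.35412 + 0.71080×0.93520×0.92714 = -0.295589 + 0.616307 = 0.320718.
Inverse-square distance factor (a/d)² = 0.9762² = 0.952966.
Q̄ = (S_0/π) × 0.952966 × [bracket] = (1361/π) × 0.952966 × 0.320718 = 132.4 W/m².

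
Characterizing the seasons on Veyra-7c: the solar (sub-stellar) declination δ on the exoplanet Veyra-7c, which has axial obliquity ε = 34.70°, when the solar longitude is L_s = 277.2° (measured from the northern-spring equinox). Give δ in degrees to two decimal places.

sin δ = sin ε · sin L_s = sin 34.70° × sin 277.2° = -0.564791.
δ = arcsin(-0.564791) = -34.39°.

δ = -34.39°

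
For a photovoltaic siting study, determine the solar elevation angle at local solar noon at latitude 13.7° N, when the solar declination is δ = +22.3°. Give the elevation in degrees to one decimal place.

At local noon the hour angle is zero, so the zenith angle equals |φ − δ| = |+13.7° − (+22.300°)| = 8.600°.
Elevation = 90° − 8.600° = 81.4°.

81.4°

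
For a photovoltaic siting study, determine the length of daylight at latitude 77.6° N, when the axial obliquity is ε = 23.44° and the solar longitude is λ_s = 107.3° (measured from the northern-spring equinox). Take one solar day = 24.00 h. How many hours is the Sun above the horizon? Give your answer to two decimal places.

Solar declination: sin δ = sin ε · sin λ_s = sin 23.44° × sin 107.3° = 0.37979, so δ = +22.321°.
Sunrise equation: cos H₀ = −tan φ · tan δ = -1.8673 ≤ −1, so the Sun never sets (polar day) and H₀ = π.
Daylight = 2H₀/(2π) × 24.00 h = (3.1416/π) × 24.00 = 24.00 h.

24.00 h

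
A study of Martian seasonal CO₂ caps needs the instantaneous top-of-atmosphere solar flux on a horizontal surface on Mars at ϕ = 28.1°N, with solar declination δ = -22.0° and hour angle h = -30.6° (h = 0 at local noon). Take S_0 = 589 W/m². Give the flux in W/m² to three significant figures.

311 W/m²

cos θ_z = sin ϕ sin δ + cos ϕ cos δ cos h = -0.176444 + 0.703996 = 0.527552.
Flux = S_0 · cos θ_z = 589 × 0.527552 = 310.7 W/m².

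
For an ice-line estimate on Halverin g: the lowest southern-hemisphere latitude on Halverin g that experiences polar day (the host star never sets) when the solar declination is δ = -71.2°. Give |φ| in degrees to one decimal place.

Polar day requires cos H₀ = −tan φ tan δ ≤ −1, i.e. tan φ tan δ ≥ 1.
The boundary is |tan φ| · |tan δ| = 1, so |φ| = 90° − |δ| = 90° − 71.2° = 18.8° in the southern hemisphere.

|φ| = 18.8°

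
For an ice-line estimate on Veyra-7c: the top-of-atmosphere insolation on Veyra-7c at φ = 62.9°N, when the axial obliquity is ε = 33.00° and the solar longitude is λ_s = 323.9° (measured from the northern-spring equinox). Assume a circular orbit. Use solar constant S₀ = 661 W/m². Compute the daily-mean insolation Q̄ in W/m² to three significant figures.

Solar declination: sin δ = sin ε · sin λ_s = sin 33.00° × sin 323.9° = -0.32090, so δ = -18.717°.
cos H₀ = −tan(+62.9°) tan(-18.717°) = 0.6621, H₀ = 0.8472 rad.
Bracket: H₀ sin φ sin δ + cos φ cos δ sin H₀ = 0.8472×0.89021×-0.32090 + 0.45554×0.94711×0.74941 = -0.242018 + 0.323330 = 0.081312.
Q̄ = (S₀/π) × [bracket] = (661/π) × 0.081312 = 17.11 W/m².

Q̄ ≈ 17.1 W/m²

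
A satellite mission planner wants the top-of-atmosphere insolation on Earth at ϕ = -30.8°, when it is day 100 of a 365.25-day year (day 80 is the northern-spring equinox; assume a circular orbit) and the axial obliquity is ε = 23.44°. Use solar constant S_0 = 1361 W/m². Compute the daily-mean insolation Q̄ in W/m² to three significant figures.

Q̄ ≈ 323 W/m²

Solar longitude: L_s = 360° × (100 − 80)/365.25 = 19.713°.
sin δ = sin 23.44° × sin 19.713° = 0.13417, so δ = +7.711°.
cos h₀ = −tan(-30.8°) tan(+7.711°) = 0.0807, h₀ = 1.4900 rad.
Bracket: h₀ sin ϕ sin δ + cos ϕ cos δ sin h₀ = 1.4900×-0.51204×0.13417 + 0.85896×0.99096×0.99674 = -0.102364 + 0.848420 = 0.746056.
Q̄ = (S_0/π) × [bracket] = (1361/π) × 0.746056 = 323.2 W/m².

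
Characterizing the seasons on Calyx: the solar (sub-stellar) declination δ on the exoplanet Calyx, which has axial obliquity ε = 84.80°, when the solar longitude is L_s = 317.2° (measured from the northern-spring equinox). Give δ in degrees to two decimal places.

sin δ = sin ε · sin L_s = sin 84.80° × sin 317.2° = -0.676645.
δ = arcsin(-0.676645) = -42.58°.

δ = -42.58°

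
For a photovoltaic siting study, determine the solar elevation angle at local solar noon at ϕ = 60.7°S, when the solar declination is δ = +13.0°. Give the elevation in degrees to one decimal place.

At local noon the hour angle is zero, so the zenith angle equals |ϕ − δ| = |-60.7° − (+13.000°)| = 73.700°.
Elevation = 90° − 73.700° = 16.3°.

16.3°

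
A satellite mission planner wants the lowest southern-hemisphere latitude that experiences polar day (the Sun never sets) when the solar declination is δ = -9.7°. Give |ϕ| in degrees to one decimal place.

|ϕ| = 80.3°

Polar day requires cos h₀ = −tan ϕ tan δ ≤ −1, i.e. tan ϕ tan δ ≥ 1.
The boundary is |tan ϕ| · |tan δ| = 1, so |ϕ| = 90° − |δ| = 90° − 9.7° = 80.3° in the southern hemisphere.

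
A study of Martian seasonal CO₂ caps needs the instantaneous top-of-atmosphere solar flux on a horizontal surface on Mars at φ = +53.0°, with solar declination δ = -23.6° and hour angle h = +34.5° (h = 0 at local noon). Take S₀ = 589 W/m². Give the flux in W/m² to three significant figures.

cos θ_z = sin φ sin δ + cos φ cos δ cos h = -0.319733 + 0.454490 = 0.134757.
Flux = S₀ · cos θ_z = 589 × 0.134757 = 79.37 W/m².

79.4 W/m²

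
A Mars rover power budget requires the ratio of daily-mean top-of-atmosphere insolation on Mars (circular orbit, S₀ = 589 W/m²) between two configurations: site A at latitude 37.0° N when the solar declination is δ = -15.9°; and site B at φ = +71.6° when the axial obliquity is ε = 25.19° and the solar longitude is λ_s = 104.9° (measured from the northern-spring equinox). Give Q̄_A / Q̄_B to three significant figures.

— Configuration A (φ=+37.0°):
cos H₀ = −tan(+37.0°) tan(-15.900°) = 0.2147, H₀ = 1.3545 rad.
Bracket: H₀ sin φ sin δ + cos φ cos δ sin H₀ = 1.3545×0.60182×-0.27396 + 0.79864×0.96174×0.97669 = -0.223323 + 0.750180 = 0.526857.
Q̄ = (S₀/π) × [bracket] = (589/π) × 0.526857 = 98.778 W/m².
— Configuration B (φ=+71.6°):
Solar declination: sin δ = sin ε · sin λ_s = sin 25.19° × sin 104.9° = 0.41131, so δ = +24.287°.
cos H₀ = −tan(+71.6°) tan(+24.287°) = -1.3565 ≤ −1 ⇒ polar day, H₀ = π.
Bracket: H₀ sin φ sin δ + cos φ cos δ sin H₀ = 3.1416×0.94888×0.41131 + 0.31565×0.91150×0.00000 = 1.226116 + 0.000000 = 1.226116.
Q̄ = (S₀/π) × [bracket] = (589/π) × 1.226116 = 229.88 W/m².
Ratio Q̄_A / Q̄_B = 98.778 / 229.88 = 0.4297.

Q̄_A / Q̄_B ≈ 0.430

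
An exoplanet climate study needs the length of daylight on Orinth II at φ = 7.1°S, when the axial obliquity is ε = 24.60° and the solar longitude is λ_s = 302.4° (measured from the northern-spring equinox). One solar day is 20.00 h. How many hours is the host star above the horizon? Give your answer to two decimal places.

Solar declination: sin δ = sin ε · sin λ_s = sin 24.60° × sin 302.4° = -0.35148, so δ = -20.578°.
cos H₀ = −tan φ · tan δ = −tan(-7.1°) × tan(-20.578°) = -0.0468, so H₀ = 1.6176 rad = 92.68°.
Daylight = 2H₀/(2π) × 20.00 h = (1.6176/π) × 20.00 = 10.30 h.

10.30 h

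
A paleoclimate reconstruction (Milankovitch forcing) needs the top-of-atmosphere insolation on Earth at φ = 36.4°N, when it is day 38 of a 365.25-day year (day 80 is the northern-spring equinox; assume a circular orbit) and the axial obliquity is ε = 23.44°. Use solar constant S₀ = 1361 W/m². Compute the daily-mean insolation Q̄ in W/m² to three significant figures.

Q̄ ≈ 237 W/m²

Solar longitude: λ_s = 360° × (38 − 80)/365.25 = -41.396°, i.e. -41.396° + 360° = 318.604°.
sin δ = sin 23.44° × sin 318.604° = -0.26304, so δ = -15.251°.
cos H₀ = −tan(+36.4°) tan(-15.251°) = 0.2010, H₀ = 1.3684 rad.
Bracket: H₀ sin φ sin δ + cos φ cos δ sin H₀ = 1.3684×0.59342×-0.26304 + 0.80489×0.96478×0.97959 = -0.213598 + 0.760693 = 0.547095.
Q̄ = (S₀/π) × [bracket] = (1361/π) × 0.547095 = 237.0 W/m².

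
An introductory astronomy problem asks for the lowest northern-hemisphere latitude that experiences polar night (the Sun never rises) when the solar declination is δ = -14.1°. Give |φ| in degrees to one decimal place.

|φ| = 75.9°

Polar night requires cos H₀ = −tan φ tan δ ≥ 1, i.e. tan φ tan δ ≤ −1.
The boundary is |tan φ| · |tan δ| = 1, so |φ| = 90° − |δ| = 90° − 14.1° = 75.9° in the northern hemisphere.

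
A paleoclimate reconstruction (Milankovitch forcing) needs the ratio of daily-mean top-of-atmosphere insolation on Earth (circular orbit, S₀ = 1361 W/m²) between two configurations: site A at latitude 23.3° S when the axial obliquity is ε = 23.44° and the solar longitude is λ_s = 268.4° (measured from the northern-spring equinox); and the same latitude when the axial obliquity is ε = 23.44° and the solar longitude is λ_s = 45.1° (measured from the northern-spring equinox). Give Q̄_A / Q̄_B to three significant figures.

Q̄_A / Q̄_B ≈ 1.55

— Configuration A (φ=-23.3°):
Solar declination: sin δ = sin ε · sin λ_s = sin 23.44° × sin 268.4° = -0.39763, so δ = -23.430°.
cos H₀ = −tan(-23.3°) tan(-23.430°) = -0.1866, H₀ = 1.7585 rad.
Bracket: H₀ sin φ sin δ + cos φ cos δ sin H₀ = 1.7585×-0.39555×-0.39763 + 0.91845×0.91754×0.98243 = 0.276581 + 0.827908 = 1.104489.
Q̄ = (S₀/π) × [bracket] = (1361/π) × 1.104489 = 478.49 W/m².
— Configuration B (φ=-23.3°):
Solar declination: sin δ = sin ε · sin λ_s = sin 23.44° × sin 45.1° = 0.28177, so δ = +16.366°.
cos H₀ = −tan(-23.3°) tan(+16.366°) = 0.1265, H₀ = 1.4440 rad.
Bracket: H₀ sin φ sin δ + cos φ cos δ sin H₀ = 1.4440×-0.39555×0.28177 + 0.91845×0.95948×0.99197 = -0.160940 + 0.874158 = 0.713218.
Q̄ = (S₀/π) × [bracket] = (1361/π) × 0.713218 = 308.98 W/m².
Ratio Q̄_A / Q̄_B = 478.49 / 308.98 = 1.549.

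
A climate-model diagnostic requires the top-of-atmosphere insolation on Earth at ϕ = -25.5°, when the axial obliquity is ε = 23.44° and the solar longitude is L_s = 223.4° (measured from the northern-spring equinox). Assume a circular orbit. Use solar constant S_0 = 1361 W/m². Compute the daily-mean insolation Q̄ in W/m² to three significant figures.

Q̄ ≈ 460 W/m²

Solar declination: sin δ = sin ε · sin L_s = sin 23.44° × sin 223.4° = -0.27332, so δ = -15.862°.
cos h₀ = −tan(-25.5°) tan(-15.862°) = -0.1355, h₀ = 1.7067 rad.
Bracket: h₀ sin ϕ sin δ + cos ϕ cos δ sin h₀ = 1.7067×-0.43051×-0.27332 + 0.90259×0.96192×0.99077 = 0.200822 + 0.860206 = 1.061028.
Q̄ = (S_0/π) × [bracket] = (1361/π) × 1.061028 = 459.7 W/m².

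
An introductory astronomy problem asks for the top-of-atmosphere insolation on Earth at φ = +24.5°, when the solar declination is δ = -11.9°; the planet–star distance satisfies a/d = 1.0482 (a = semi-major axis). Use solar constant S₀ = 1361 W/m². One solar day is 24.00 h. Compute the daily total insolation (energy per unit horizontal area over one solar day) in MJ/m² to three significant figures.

31.3 MJ/m²

cos H₀ = −tan(+24.5°) tan(-11.900°) = 0.0960, H₀ = 1.4746 rad.
Bracket: H₀ sin φ sin δ + cos φ cos δ sin H₀ = 1.4746×0.41469×-0.20620 + 0.90996×0.97851×0.99538 = -0.126092 + 0.886291 = 0.760199.
Inverse-square distance factor (a/d)² = 1.0482² = 1.098723.
Q̄ = (S₀/π) × 1.098723 × [bracket] = (1361/π) × 1.098723 × 0.760199 = 361.85 W/m².
Daily total = Q̄ × 24.00 h × 3600 s/h = 361.85 × 24.00 × 3600 / 10⁶ = 31.26 MJ/m².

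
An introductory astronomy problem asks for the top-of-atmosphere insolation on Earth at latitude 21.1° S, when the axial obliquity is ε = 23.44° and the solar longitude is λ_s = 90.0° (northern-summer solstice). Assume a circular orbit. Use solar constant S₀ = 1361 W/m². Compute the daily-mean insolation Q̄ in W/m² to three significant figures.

Solar declination: sin δ = sin ε · sin λ_s = sin 23.44° × sin 90.0° = 0.39779, so δ = +23.440°.
cos H₀ = −tan(-21.1°) tan(+23.440°) = 0.1673, H₀ = 1.4027 rad.
Bracket: H₀ sin φ sin δ + cos φ cos δ sin H₀ = 1.4027×-0.36000×0.39779 + 0.93295×0.91748×0.98591 = -0.200873 + 0.843902 = 0.643029.
Q̄ = (S₀/π) × [bracket] = (1361/π) × 0.643029 = 278.6 W/m².

Q̄ ≈ 279 W/m²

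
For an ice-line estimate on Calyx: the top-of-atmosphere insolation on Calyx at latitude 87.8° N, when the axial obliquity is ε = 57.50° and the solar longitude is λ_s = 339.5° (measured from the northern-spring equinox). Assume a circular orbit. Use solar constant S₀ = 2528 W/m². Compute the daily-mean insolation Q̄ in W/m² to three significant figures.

Solar declination: sin δ = sin ε · sin λ_s = sin 57.50° × sin 339.5° = -0.29536, so δ = -17.179°.
cos H₀ = −tan(+87.8°) tan(-17.179°) = 8.0475 ≥ 1 ⇒ polar night, H₀ = 0 and Q̄ = 0.

Q̄ ≈ 0.00 W/m²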